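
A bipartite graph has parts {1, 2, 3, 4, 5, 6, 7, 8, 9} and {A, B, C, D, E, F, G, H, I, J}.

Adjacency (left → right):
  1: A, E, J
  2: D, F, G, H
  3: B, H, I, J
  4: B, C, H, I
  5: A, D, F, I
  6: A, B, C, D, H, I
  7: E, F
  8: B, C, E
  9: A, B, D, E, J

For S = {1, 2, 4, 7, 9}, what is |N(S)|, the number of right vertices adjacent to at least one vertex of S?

10

The union of neighbours of {1, 2, 4, 7, 9} is {A, B, C, D, E, F, G, H, I, J}, which has 10 elements.
Since |N(S)| = 10 ≥ |S| = 5, Hall's condition holds for this subset.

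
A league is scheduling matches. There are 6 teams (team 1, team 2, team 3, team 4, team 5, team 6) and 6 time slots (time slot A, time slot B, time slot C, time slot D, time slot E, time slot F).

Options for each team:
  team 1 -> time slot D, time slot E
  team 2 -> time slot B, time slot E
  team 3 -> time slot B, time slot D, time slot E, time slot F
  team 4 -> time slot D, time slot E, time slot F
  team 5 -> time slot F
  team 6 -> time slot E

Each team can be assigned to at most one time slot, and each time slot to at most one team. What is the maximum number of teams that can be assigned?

For example, pair team 1→time slot E, team 2→time slot B, team 3→time slot D, team 4→time slot F.
The set {team 1, team 2, team 3, team 4, team 5, team 6} has only 4 neighbours ({time slot B, time slot D, time slot E, time slot F}), so by Hall's theorem at most 4 of the 6 teams can be matched.

4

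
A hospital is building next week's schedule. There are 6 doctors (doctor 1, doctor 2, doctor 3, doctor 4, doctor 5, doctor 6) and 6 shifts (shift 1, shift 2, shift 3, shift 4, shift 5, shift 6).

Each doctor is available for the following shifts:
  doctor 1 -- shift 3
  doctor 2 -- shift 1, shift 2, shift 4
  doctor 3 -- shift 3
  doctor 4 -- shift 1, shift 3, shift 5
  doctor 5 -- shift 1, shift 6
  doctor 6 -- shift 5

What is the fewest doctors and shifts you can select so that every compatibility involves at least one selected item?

A maximum matching has 5 edges (e.g. doctor 1–shift 3, doctor 2–shift 2, doctor 4–shift 1, doctor 5–shift 6, doctor 6–shift 5).
By König's theorem the minimum vertex cover has the same size. One such cover is {doctor 2, doctor 4, doctor 5, doctor 6, shift 3}.

5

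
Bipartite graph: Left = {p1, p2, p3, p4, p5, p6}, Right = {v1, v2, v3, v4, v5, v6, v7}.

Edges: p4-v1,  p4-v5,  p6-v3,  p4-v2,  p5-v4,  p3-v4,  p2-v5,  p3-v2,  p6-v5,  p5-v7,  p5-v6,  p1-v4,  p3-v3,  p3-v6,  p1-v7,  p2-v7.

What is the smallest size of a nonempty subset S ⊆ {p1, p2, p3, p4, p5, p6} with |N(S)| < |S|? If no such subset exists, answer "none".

A matching saturating every left vertex exists, for instance p1→v4, p2→v7, p3→v2, p4→v1, p5→v6, p6→v3.
By Hall's marriage theorem, this means |N(S)| ≥ |S| for every subset S, so no violating subset exists.

none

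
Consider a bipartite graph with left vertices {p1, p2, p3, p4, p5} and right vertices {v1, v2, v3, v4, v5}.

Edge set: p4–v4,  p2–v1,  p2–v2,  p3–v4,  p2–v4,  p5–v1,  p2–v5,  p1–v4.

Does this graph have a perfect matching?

No

The set {p1, p3, p4} has only 1 neighbour ({v4}), so by Hall's theorem at most 3 of the 5 left vertices can be matched.
Hence no matching covers every left vertex.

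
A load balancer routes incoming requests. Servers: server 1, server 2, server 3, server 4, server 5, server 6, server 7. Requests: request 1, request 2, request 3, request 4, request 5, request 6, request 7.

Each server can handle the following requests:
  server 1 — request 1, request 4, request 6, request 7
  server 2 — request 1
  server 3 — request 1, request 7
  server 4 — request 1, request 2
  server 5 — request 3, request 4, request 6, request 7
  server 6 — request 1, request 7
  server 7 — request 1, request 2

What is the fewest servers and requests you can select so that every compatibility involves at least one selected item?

{server 1, server 5, request 1, request 2, request 7} is a vertex cover of size 5: every edge has an endpoint in this set.
No smaller cover exists because server 1–request 4, server 2–request 1, server 3–request 7, server 4–request 2, server 5–request 6 is a matching of size 5, and a cover must include an endpoint of each of these disjoint edges (König's theorem).

5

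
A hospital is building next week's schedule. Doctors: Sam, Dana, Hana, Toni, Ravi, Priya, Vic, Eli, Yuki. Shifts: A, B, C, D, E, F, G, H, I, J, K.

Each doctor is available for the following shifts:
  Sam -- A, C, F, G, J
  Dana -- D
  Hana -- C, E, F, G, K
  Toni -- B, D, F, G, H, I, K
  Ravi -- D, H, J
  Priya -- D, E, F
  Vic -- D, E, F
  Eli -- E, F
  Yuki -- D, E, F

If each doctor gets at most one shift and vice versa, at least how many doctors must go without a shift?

One maximum matching: Sam–J, Dana–D, Hana–G, Toni–K, Ravi–H, Priya–F, Vic–E.
The set {Dana, Priya, Vic, Eli, Yuki} has only 3 neighbours ({D, E, F}), so by Hall's theorem at most 7 of the 9 doctors can be matched.
That matches 7 of the 9, leaving 2 unmatched; no matching can do better.

2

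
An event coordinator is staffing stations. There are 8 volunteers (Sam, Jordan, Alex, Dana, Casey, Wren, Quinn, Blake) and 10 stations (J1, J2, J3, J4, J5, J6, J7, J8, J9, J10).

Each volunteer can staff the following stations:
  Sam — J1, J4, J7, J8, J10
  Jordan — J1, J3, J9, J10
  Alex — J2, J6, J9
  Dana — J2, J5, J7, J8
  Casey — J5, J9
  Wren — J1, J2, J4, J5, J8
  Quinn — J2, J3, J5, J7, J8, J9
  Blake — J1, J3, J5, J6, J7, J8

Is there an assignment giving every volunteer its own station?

Yes

For example, pair Sam–J7, Jordan–J10, Alex–J9, Dana–J8, Casey–J5, Wren–J1, Quinn–J2, Blake–J6.
Every volunteer is matched, so this matching saturates all of them.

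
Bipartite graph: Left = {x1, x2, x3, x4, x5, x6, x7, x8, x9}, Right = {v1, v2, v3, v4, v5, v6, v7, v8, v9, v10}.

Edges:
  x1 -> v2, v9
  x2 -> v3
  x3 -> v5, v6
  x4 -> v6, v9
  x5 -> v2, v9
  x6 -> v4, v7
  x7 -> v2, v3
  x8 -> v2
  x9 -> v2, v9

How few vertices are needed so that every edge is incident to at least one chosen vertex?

{x3, x4, x6, v2, v3, v9} is a vertex cover of size 6: every edge has an endpoint in this set.
No smaller cover exists because x1–v9, x2–v3, x3–v5, x4–v6, x5–v2, x6–v7 is a matching of size 6, and a cover must include an endpoint of each of these disjoint edges (König's theorem).

6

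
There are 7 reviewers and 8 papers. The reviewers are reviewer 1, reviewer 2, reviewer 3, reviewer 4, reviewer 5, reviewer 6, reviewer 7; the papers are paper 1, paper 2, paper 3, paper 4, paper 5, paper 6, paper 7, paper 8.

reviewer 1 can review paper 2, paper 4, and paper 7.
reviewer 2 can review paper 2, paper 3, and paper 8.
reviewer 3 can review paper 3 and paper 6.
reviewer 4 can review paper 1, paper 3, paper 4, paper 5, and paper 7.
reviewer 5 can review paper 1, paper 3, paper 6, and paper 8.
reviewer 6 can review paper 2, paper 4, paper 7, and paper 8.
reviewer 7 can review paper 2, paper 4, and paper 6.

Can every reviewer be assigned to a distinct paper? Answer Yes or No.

Yes

For example, pair reviewer 1→paper 7, reviewer 2→paper 3, reviewer 3→paper 6, reviewer 4→paper 5, reviewer 5→paper 1, reviewer 6→paper 2, reviewer 7→paper 4.
All 7 reviewers are covered.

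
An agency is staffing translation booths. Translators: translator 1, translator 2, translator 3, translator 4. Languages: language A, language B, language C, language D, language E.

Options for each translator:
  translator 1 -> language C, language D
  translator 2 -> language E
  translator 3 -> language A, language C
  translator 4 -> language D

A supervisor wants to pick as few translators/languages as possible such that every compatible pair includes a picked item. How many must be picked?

A maximum matching has 4 edges (e.g. translator 1–language C, translator 2–language E, translator 3–language A, translator 4–language D).
By König's theorem the minimum vertex cover has the same size. One such cover is {translator 1, translator 2, translator 3, translator 4}.

4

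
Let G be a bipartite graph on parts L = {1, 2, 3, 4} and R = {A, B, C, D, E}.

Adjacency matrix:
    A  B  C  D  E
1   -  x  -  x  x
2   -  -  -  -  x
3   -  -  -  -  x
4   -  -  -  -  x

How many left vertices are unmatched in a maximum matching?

For example, pair 1–B, 2–E.
The set {2, 3, 4} has only 1 neighbour ({E}), so by Hall's theorem at most 2 of the 4 left vertices can be matched.
That matches 2 of the 4, leaving 2 unmatched; no matching can do better.

2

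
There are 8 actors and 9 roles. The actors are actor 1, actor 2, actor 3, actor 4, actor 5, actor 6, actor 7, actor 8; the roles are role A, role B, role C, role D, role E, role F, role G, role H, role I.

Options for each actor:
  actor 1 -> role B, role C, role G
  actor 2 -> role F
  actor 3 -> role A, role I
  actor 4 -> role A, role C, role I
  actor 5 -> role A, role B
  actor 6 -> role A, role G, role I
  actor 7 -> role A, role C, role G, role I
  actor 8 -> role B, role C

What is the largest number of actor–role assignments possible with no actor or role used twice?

6

For example, pair actor 1→role G, actor 2→role F, actor 3→role A, actor 4→role C, actor 5→role B, actor 6→role I.
The set {actor 1, actor 3, actor 4, actor 5, actor 6, actor 7, actor 8} has only 5 neighbours ({role A, role B, role C, role G, role I}), so by Hall's theorem at most 6 of the 8 actors can be matched.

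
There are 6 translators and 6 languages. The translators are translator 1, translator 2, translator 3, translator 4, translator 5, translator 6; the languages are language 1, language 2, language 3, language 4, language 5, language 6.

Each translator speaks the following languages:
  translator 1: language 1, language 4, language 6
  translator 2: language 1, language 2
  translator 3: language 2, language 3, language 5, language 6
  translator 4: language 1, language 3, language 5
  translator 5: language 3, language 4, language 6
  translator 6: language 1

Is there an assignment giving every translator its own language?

A valid assignment of size 6: translator 1–language 4, translator 2–language 2, translator 3–language 6, translator 4–language 5, translator 5–language 3, translator 6–language 1.
All 6 translators are covered.

Yes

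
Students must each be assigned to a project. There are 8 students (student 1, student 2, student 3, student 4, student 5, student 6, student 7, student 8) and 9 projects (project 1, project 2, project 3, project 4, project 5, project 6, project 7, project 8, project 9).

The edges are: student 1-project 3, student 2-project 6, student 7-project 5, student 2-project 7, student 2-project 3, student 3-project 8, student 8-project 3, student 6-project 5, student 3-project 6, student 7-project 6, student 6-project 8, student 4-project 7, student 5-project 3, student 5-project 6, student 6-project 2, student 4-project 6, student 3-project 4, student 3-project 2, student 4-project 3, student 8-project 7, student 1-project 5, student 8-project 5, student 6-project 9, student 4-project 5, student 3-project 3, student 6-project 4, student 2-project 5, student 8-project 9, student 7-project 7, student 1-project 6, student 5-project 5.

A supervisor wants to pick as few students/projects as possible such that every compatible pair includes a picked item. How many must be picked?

The 7 edges student 1–project 6, student 2–project 5, student 3–project 4, student 4–project 7, student 5–project 3, student 6–project 2, student 8–project 9 form a matching, so any vertex cover needs at least 7 vertices (one per matched edge).
Conversely {student 3, student 6, student 8, project 3, project 5, project 6, project 7} meets every edge and has exactly 7 vertices, so 7 is optimal.

7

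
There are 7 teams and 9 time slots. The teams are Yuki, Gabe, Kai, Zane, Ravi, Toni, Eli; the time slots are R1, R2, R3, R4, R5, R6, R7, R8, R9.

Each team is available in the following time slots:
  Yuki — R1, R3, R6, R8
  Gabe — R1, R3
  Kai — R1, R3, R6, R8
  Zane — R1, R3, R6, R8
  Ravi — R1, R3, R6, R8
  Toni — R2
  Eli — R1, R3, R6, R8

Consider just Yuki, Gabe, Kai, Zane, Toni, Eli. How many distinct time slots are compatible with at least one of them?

5

The union of neighbours of {Yuki, Gabe, Kai, Zane, Toni, Eli} is {R1, R2, R3, R6, R8}, which has 5 elements.
Since |N(S)| = 5 < |S| = 6, Hall's condition fails for this subset.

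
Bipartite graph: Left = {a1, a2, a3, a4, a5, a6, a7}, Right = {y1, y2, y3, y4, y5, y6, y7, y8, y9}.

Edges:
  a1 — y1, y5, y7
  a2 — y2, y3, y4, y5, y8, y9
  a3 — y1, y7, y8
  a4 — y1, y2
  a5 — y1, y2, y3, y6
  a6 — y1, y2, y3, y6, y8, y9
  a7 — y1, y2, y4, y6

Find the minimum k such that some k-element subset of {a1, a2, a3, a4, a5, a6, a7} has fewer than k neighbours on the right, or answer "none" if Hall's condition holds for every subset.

none

A matching saturating every left vertex exists, for instance a1→y5, a2→y4, a3→y7, a4→y2, a5→y3, a6→y6, a7→y1.
By Hall's marriage theorem, this means |N(S)| ≥ |S| for every subset S, so no violating subset exists.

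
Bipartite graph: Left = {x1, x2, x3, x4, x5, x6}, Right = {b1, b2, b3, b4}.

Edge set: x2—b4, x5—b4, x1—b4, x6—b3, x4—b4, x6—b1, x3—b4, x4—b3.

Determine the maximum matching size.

One maximum matching: x1→b4, x4→b3, x6→b1.
The set {x1, x2, x3, x5} has only 1 neighbour ({b4}), so by Hall's theorem at most 3 of the 6 left vertices can be matched.

3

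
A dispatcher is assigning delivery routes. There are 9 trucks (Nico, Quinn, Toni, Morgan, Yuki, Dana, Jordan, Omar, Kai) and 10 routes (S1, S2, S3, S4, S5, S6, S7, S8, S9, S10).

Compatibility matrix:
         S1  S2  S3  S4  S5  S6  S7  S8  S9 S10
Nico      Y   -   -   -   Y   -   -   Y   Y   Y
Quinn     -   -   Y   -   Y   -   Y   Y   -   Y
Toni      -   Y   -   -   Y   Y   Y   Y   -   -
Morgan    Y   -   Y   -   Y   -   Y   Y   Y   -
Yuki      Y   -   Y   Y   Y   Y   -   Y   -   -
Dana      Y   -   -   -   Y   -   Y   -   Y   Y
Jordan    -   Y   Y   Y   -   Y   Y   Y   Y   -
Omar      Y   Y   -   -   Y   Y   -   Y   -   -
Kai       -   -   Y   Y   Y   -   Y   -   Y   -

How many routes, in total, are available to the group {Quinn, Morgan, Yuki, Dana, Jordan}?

10

The union of neighbours of {Quinn, Morgan, Yuki, Dana, Jordan} is {S1, S2, S3, S4, S5, S6, S7, S8, S9, S10}, which has 10 elements.
Since |N(S)| = 10 ≥ |S| = 5, Hall's condition holds for this subset.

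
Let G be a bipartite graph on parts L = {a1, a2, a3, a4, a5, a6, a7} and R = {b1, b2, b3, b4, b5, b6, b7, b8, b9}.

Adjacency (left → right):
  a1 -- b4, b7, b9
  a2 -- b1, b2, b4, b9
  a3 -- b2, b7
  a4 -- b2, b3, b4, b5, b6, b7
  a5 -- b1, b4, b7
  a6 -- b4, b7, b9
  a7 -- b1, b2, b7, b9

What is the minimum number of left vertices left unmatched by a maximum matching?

1

A valid assignment of size 6: a1-b9, a2-b1, a3-b2, a4-b5, a5-b4, a6-b7.
The set {a1, a2, a3, a5, a6, a7} has only 5 neighbours ({b1, b2, b4, b7, b9}), so by Hall's theorem at most 6 of the 7 left vertices can be matched.
That matches 6 of the 7, leaving 1 unmatched; no matching can do better.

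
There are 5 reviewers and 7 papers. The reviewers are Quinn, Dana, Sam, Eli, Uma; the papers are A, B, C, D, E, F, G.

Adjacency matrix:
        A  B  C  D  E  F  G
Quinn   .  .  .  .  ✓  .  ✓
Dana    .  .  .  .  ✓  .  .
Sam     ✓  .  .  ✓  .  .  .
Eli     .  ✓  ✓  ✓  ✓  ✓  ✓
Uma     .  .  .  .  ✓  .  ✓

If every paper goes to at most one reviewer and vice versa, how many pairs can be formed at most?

4

For example, pair Quinn–G, Dana–E, Sam–D, Eli–B.
The set {Quinn, Dana, Uma} has only 2 neighbours ({E, G}), so by Hall's theorem at most 4 of the 5 reviewers can be matched.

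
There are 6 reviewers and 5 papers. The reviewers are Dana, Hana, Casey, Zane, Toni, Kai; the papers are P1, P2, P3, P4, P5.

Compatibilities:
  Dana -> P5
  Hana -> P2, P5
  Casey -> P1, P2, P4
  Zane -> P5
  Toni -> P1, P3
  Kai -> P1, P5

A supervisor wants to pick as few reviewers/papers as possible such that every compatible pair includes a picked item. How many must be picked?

5

{Hana, Casey, Toni, Kai, P5} is a vertex cover of size 5: every edge has an endpoint in this set.
No smaller cover exists because Dana–P5, Hana–P2, Casey–P4, Toni–P3, Kai–P1 is a matching of size 5, and a cover must include an endpoint of each of these disjoint edges (König's theorem).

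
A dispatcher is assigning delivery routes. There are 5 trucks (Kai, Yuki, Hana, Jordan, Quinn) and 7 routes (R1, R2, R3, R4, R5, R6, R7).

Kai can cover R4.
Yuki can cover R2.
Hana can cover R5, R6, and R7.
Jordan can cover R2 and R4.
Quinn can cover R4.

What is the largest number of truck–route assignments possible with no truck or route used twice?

3

A valid assignment of size 3: Kai–R4, Yuki–R2, Hana–R7.
The set {Kai, Yuki, Jordan, Quinn} has only 2 neighbours ({R2, R4}), so by Hall's theorem at most 3 of the 5 trucks can be matched.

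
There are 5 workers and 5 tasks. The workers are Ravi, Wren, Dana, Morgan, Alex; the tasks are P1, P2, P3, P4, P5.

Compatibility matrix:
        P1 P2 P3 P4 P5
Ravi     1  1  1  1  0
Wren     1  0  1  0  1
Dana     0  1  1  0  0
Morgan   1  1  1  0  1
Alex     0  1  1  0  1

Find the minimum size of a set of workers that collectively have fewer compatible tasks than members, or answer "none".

A matching saturating every worker exists, for instance Ravi→P4, Wren→P1, Dana→P2, Morgan→P3, Alex→P5.
By Hall's marriage theorem, this means |N(S)| ≥ |S| for every subset S, so no violating subset exists.

none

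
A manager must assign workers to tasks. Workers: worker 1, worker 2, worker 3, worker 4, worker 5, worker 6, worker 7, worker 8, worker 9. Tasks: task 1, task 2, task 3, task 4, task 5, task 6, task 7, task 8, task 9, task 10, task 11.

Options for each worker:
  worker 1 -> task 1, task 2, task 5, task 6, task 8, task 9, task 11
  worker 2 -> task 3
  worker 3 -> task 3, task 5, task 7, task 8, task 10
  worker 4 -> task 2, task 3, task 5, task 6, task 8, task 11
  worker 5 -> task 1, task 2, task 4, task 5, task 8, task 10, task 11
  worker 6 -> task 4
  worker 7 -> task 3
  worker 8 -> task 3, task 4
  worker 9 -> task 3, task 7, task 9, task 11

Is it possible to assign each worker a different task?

The set {worker 2, worker 6, worker 7, worker 8} has only 2 neighbours ({task 3, task 4}), so by Hall's theorem at most 7 of the 9 workers can be matched.
Hence no matching covers every worker.

No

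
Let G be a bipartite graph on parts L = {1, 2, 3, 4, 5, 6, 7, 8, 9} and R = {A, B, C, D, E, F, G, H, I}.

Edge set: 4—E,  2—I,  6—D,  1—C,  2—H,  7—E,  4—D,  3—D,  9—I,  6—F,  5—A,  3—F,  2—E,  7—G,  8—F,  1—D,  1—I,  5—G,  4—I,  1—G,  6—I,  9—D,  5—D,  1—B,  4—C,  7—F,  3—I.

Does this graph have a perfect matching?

The set {3, 6, 8, 9} has only 3 neighbours ({D, F, I}), so by Hall's theorem at most 8 of the 9 left vertices can be matched.
Hence no matching covers every left vertex.

No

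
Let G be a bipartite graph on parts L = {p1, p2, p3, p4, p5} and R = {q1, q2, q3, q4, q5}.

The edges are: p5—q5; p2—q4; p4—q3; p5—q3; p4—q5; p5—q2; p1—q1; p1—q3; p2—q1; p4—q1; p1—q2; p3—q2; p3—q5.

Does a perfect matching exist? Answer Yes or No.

For example, pair p1–q1, p2–q4, p3–q5, p4–q3, p5–q2.
Every left vertex is matched, so this is a perfect matching.

Yes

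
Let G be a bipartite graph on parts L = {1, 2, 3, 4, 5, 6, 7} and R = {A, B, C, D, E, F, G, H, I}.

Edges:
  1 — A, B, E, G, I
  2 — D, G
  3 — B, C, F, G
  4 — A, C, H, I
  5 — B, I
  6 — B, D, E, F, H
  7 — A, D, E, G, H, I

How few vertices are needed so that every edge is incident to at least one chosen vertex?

7

A maximum matching has 7 edges (e.g. 1–A, 2–D, 3–F, 4–I, 5–B, 6–E, 7–G).
By König's theorem the minimum vertex cover has the same size. One such cover is {1, 2, 3, 4, 5, 6, 7}.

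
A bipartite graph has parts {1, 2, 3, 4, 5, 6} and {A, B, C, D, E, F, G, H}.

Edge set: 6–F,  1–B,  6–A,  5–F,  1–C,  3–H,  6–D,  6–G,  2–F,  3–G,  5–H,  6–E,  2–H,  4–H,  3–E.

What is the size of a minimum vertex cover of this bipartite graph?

5

The 5 edges 1–B, 2–F, 3–E, 4–H, 6–G form a matching, so any vertex cover needs at least 5 vertices (one per matched edge).
Conversely {1, 3, 6, F, H} meets every edge and has exactly 5 vertices, so 5 is optimal.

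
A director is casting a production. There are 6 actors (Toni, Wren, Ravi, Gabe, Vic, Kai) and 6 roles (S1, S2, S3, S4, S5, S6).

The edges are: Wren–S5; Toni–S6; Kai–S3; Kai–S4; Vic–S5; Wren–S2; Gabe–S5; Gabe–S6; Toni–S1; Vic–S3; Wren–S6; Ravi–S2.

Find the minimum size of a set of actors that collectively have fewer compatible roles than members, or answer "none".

A matching saturating every actor exists, for instance Toni→S1, Wren→S5, Ravi→S2, Gabe→S6, Vic→S3, Kai→S4.
By Hall's marriage theorem, this means |N(S)| ≥ |S| for every subset S, so no violating subset exists.

none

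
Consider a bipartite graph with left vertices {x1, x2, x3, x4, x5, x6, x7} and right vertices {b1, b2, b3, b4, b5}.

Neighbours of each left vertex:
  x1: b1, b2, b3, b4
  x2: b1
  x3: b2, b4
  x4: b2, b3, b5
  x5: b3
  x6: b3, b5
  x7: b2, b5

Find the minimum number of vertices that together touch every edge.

A maximum matching has 5 edges (e.g. x1–b4, x2–b1, x3–b2, x4–b5, x5–b3).
By König's theorem the minimum vertex cover has the same size. One such cover is {b1, b2, b3, b4, b5}.

5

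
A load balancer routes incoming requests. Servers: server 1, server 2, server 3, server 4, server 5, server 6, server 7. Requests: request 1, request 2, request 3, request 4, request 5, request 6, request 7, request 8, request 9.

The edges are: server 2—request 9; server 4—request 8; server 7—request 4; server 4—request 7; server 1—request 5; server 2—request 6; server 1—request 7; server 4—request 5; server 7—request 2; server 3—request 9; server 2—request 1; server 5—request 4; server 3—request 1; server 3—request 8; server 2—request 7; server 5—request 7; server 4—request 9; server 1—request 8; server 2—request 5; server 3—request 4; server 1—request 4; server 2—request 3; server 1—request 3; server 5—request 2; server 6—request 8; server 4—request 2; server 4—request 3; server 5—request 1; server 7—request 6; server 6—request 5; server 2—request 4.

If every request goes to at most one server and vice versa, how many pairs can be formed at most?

For example, pair server 1–request 4, server 2–request 7, server 3–request 8, server 4–request 9, server 5–request 2, server 6–request 5, server 7–request 6.
All 7 servers are matched, so no larger matching exists.

7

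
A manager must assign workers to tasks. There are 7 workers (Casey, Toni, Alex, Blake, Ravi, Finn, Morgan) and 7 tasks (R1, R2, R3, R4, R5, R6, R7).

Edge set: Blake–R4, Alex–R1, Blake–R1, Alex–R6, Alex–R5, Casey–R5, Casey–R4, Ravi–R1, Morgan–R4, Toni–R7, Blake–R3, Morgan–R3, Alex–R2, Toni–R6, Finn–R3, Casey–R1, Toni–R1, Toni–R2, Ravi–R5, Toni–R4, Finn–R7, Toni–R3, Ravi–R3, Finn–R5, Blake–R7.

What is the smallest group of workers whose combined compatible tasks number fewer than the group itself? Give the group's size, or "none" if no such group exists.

none

A matching saturating every worker exists, for instance Casey→R1, Toni→R6, Alex→R2, Blake→R7, Ravi→R3, Finn→R5, Morgan→R4.
By Hall's marriage theorem, this means |N(S)| ≥ |S| for every subset S, so no violating subset exists.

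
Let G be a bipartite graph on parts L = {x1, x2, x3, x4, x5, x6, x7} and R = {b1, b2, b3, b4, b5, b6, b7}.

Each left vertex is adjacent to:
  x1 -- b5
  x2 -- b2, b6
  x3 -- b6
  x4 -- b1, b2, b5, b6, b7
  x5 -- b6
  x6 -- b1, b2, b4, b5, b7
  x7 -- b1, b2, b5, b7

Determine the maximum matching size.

One maximum matching: x1–b5, x2–b2, x3–b6, x4–b1, x6–b4, x7–b7.
The set {x3, x5} has only 1 neighbour ({b6}), so by Hall's theorem at most 6 of the 7 left vertices can be matched.

6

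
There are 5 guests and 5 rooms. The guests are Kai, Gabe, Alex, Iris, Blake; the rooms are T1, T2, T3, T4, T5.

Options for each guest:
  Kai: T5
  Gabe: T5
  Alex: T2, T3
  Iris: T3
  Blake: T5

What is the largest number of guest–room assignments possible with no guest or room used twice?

A valid assignment of size 3: Kai–T5, Alex–T2, Iris–T3.
The set {Kai, Gabe, Blake} has only 1 neighbour ({T5}), so by Hall's theorem at most 3 of the 5 guests can be matched.

3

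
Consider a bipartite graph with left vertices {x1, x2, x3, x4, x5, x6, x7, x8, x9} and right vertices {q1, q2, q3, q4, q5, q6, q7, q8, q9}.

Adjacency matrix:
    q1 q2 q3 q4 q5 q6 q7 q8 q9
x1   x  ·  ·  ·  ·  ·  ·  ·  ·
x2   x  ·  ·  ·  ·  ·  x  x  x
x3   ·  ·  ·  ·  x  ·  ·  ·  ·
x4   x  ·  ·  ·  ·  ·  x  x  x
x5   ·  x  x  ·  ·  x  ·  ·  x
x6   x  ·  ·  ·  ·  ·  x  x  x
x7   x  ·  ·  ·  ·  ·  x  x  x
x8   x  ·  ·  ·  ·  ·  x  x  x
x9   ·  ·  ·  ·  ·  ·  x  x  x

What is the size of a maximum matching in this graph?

One maximum matching: x1→q1, x2→q9, x3→q5, x4→q7, x5→q6, x6→q8.
The set {x1, x2, x4, x6, x7, x8, x9} has only 4 neighbours ({q1, q7, q8, q9}), so by Hall's theorem at most 6 of the 9 left vertices can be matched.

6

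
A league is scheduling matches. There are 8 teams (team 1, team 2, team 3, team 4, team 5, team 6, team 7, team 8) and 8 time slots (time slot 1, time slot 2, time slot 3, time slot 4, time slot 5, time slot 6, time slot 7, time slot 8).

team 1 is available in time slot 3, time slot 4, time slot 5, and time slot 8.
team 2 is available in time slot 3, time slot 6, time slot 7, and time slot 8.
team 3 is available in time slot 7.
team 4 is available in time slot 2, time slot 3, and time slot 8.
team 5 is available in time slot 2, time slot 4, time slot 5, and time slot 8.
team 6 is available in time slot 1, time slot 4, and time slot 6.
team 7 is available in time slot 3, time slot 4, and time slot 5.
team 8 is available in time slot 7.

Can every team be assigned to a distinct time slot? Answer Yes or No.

No

The set {team 3, team 8} has only 1 neighbour ({time slot 7}), so by Hall's theorem at most 7 of the 8 teams can be matched.
Hence no matching covers every team.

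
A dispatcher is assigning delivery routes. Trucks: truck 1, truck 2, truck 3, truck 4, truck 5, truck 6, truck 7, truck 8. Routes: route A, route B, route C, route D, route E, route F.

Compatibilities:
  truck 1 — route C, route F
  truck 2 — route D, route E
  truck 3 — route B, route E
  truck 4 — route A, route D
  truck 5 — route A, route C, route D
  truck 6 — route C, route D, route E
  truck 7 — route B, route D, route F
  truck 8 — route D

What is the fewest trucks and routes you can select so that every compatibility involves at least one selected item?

A maximum matching has 6 edges (e.g. truck 1–route F, truck 2–route D, truck 3–route B, truck 4–route A, truck 5–route C, truck 6–route E).
By König's theorem the minimum vertex cover has the same size. One such cover is {route A, route B, route C, route D, route E, route F}.

6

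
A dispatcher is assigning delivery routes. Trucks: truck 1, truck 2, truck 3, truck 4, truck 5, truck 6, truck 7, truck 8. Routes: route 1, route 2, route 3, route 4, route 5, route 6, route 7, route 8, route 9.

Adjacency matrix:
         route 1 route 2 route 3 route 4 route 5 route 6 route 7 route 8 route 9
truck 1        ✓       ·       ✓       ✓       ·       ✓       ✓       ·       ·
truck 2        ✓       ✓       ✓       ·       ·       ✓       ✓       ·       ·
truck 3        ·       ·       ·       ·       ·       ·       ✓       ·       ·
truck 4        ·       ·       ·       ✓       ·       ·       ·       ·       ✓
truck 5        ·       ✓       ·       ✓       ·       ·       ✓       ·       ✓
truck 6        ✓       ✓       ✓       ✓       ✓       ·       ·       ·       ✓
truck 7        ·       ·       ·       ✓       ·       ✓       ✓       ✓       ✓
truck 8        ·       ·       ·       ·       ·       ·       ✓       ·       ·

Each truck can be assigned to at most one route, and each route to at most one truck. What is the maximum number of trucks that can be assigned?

For example, pair truck 1-route 1, truck 2-route 6, truck 3-route 7, truck 4-route 9, truck 5-route 2, truck 6-route 3, truck 7-route 4.
The set {truck 3, truck 8} has only 1 neighbour ({route 7}), so by Hall's theorem at most 7 of the 8 trucks can be matched.

7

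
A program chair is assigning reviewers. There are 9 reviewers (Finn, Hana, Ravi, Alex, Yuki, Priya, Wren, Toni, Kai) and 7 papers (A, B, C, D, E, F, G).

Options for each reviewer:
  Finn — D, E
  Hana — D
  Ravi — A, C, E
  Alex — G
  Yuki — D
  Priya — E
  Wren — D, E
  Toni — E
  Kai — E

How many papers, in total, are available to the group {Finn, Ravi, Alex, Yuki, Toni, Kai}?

5

The union of neighbours of {Finn, Ravi, Alex, Yuki, Toni, Kai} is {A, C, D, E, G}, which has 5 elements.
Since |N(S)| = 5 < |S| = 6, Hall's condition fails for this subset.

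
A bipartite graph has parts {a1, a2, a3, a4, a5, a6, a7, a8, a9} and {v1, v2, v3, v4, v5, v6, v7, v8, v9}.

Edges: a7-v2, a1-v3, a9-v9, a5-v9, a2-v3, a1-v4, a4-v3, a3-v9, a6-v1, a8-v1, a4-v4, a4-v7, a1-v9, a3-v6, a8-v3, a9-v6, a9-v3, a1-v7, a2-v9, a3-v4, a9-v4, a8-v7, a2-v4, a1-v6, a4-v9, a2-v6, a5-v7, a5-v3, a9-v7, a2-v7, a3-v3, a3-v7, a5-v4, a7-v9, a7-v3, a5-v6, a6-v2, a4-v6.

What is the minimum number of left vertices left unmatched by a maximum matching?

2

One maximum matching: a1–v7, a2–v9, a3–v4, a4–v6, a5–v3, a6–v1, a7–v2.
The set {a1, a2, a3, a4, a5, a6, a7, a8, a9} has only 7 neighbours ({v1, v2, v3, v4, v6, v7, v9}), so by Hall's theorem at most 7 of the 9 left vertices can be matched.
That matches 7 of the 9, leaving 2 unmatched; no matching can do better.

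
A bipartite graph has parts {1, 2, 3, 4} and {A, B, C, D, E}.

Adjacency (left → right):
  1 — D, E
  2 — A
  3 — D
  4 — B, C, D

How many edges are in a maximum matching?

4

A valid assignment of size 4: 1–E, 2–A, 3–D, 4–B.
This saturates every left vertex, so 4 is the maximum.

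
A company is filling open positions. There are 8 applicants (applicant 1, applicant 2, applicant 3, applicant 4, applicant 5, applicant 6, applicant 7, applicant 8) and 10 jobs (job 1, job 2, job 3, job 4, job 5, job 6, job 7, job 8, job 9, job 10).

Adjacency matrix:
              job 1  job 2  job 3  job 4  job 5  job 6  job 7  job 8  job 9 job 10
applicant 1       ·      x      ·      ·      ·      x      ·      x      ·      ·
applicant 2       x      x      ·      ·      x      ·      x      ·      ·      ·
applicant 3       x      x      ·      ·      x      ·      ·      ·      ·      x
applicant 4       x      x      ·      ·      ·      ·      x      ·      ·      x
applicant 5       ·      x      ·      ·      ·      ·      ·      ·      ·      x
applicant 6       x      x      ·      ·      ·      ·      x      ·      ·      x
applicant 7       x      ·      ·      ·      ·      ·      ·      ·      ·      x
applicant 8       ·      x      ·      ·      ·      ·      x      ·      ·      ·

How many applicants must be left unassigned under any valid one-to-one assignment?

A valid assignment of size 6: applicant 1→job 6, applicant 2→job 7, applicant 3→job 5, applicant 4→job 1, applicant 5→job 10, applicant 6→job 2.
The set {applicant 2, applicant 3, applicant 4, applicant 5, applicant 6, applicant 7, applicant 8} has only 5 neighbours ({job 1, job 10, job 2, job 5, job 7}), so by Hall's theorem at most 6 of the 8 applicants can be matched.
That matches 6 of the 8, leaving 2 unmatched; no matching can do better.

2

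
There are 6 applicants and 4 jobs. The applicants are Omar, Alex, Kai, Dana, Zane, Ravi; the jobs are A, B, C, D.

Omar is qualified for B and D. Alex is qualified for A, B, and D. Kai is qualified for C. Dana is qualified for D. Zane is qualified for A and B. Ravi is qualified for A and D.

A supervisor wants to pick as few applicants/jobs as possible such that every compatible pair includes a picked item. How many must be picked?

The 4 edges Omar–B, Alex–A, Kai–C, Dana–D form a matching, so any vertex cover needs at least 4 vertices (one per matched edge).
Conversely {Kai, A, B, D} meets every edge and has exactly 4 vertices, so 4 is optimal.

4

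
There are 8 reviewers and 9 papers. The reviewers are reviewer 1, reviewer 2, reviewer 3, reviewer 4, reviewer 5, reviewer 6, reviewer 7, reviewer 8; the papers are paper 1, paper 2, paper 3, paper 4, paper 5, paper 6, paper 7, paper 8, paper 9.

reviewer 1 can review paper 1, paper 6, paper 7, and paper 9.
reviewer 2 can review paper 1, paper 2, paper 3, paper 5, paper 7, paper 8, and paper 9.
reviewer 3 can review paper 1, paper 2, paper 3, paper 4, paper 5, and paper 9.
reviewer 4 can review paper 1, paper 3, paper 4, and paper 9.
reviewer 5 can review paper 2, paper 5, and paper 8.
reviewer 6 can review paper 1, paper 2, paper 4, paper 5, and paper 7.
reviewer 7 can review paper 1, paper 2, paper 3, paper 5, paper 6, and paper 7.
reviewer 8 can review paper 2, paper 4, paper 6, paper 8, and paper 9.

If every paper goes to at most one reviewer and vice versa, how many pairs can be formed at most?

For example, pair reviewer 1–paper 7, reviewer 2–paper 9, reviewer 3–paper 4, reviewer 4–paper 1, reviewer 5–paper 8, reviewer 6–paper 5, reviewer 7–paper 6, reviewer 8–paper 2.
All 8 reviewers are matched, so no larger matching exists.

8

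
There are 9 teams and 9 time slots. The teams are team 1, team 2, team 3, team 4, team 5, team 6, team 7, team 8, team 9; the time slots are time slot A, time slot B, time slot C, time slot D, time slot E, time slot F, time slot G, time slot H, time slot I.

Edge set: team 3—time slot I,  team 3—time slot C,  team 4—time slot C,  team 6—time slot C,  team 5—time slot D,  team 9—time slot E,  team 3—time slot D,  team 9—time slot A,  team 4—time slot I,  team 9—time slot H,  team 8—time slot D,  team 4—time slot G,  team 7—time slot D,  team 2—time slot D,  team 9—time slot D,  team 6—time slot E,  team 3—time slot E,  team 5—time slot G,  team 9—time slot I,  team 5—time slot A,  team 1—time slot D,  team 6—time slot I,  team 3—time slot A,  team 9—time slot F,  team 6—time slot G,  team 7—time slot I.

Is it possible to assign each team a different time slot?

The set {team 1, team 2, team 8} has only 1 neighbour ({time slot D}), so by Hall's theorem at most 7 of the 9 teams can be matched.
Hence no matching covers every team.

No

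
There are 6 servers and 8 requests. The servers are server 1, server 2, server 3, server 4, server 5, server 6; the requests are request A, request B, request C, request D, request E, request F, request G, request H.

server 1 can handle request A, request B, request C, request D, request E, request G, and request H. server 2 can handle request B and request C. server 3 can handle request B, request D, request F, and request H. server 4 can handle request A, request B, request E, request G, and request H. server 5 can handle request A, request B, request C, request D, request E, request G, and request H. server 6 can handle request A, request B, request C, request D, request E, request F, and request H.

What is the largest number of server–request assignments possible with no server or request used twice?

A valid assignment of size 6: server 1-request C, server 2-request B, server 3-request D, server 4-request G, server 5-request H, server 6-request E.
This saturates every server, so 6 is the maximum.

6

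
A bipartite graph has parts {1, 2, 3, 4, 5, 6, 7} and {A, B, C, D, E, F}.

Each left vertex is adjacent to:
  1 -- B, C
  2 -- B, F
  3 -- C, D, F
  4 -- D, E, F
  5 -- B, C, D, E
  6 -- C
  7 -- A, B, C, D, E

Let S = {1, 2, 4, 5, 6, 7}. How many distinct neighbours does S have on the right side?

The union of neighbours of {1, 2, 4, 5, 6, 7} is {A, B, C, D, E, F}, which has 6 elements.
Since |N(S)| = 6 ≥ |S| = 6, Hall's condition holds for this subset.

6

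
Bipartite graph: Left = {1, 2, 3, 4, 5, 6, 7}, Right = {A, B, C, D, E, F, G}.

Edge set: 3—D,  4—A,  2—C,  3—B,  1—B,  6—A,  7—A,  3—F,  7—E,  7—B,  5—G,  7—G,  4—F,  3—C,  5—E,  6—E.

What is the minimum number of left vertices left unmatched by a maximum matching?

A valid assignment of size 7: 1→B, 2→C, 3→D, 4→F, 5→G, 6→A, 7→E.
All 7 left vertices are matched, so no larger matching exists.
That matches 7 of the 7, leaving 0 unmatched; no matching can do better.

0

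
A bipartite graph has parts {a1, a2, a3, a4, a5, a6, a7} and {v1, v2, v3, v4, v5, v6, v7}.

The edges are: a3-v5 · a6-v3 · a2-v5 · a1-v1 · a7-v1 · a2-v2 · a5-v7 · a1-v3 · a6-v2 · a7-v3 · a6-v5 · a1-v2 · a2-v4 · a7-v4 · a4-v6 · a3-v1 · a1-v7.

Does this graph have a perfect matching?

Yes

One maximum matching: a1-v2, a2-v4, a3-v5, a4-v6, a5-v7, a6-v3, a7-v1.
Every left vertex is matched, so this is a perfect matching.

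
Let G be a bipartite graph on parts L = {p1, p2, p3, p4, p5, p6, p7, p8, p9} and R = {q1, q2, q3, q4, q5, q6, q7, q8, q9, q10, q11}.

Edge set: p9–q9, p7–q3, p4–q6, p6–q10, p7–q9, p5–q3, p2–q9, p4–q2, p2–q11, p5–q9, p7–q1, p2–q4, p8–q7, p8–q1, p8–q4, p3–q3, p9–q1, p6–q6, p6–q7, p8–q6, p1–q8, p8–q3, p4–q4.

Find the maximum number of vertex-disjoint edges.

8

For example, pair p1–q8, p2–q11, p3–q3, p4–q2, p5–q9, p6–q7, p7–q1, p8–q6.
The set {p3, p5, p7, p9} has only 3 neighbours ({q1, q3, q9}), so by Hall's theorem at most 8 of the 9 left vertices can be matched.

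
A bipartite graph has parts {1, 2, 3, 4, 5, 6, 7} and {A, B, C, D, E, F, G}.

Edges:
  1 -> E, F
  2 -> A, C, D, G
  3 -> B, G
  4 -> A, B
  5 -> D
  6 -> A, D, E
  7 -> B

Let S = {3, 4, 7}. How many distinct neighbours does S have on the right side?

3

The union of neighbours of {3, 4, 7} is {A, B, G}, which has 3 elements.
Since |N(S)| = 3 ≥ |S| = 3, Hall's condition holds for this subset.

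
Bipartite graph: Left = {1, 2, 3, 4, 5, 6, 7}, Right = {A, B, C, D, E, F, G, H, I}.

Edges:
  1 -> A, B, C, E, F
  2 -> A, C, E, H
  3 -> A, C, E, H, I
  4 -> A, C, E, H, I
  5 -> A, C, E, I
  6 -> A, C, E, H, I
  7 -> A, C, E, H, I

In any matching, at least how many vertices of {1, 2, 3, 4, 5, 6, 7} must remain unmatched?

A valid assignment of size 6: 1→B, 2→C, 3→H, 4→E, 5→I, 6→A.
The set {2, 3, 4, 5, 6, 7} has only 5 neighbours ({A, C, E, H, I}), so by Hall's theorem at most 6 of the 7 left vertices can be matched.
That matches 6 of the 7, leaving 1 unmatched; no matching can do better.

1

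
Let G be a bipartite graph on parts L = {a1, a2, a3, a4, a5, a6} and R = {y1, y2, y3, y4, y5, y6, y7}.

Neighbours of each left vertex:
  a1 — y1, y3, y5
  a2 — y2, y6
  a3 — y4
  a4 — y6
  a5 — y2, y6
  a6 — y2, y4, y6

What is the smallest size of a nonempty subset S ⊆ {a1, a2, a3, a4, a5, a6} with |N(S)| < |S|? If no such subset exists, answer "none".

3

Take S = {a2, a4, a5}. Its neighbourhood is {y2, y6}, so |N(S)| = 2 < |S| = 3.
Every subset of size less than 3 has at least as many neighbours as members, so 3 is the minimum.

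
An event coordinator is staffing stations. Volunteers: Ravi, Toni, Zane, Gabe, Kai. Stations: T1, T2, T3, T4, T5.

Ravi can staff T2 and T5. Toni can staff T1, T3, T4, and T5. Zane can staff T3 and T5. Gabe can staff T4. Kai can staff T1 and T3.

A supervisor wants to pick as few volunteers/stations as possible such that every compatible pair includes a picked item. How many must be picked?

5

The 5 edges Ravi–T2, Toni–T5, Zane–T3, Gabe–T4, Kai–T1 form a matching, so any vertex cover needs at least 5 vertices (one per matched edge).
Conversely {Ravi, Toni, Zane, Gabe, Kai} meets every edge and has exactly 5 vertices, so 5 is optimal.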